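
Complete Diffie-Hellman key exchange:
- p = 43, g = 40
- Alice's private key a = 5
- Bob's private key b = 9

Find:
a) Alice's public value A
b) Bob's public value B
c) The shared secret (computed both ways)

Step 1: A = g^a mod p = 40^5 mod 43 = 15.
Step 2: B = g^b mod p = 40^9 mod 43 = 11.
Step 3: Alice computes s = B^a mod p = 11^5 mod 43 = 16.
Step 4: Bob computes s = A^b mod p = 15^9 mod 43 = 16.
Both sides agree: shared secret = 16.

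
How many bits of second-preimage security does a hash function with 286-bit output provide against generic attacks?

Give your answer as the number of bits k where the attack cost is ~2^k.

Step 1: The hash has a 286-bit output.
Step 2: Second-preimage resistance means: given a specific input x, it should be infeasible to find a different y with h(y) = h(x).
With a 286-bit output, a generic search for a second preimage costs about 2^286 evaluations (each trial matches the fixed target with probability 2^-286).
Step 3: Security level = 286 bits.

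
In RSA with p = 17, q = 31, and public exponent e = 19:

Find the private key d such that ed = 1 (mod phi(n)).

Step 1: n = 17 * 31 = 527.
Step 2: phi(n) = 16 * 30 = 480.
Step 3: Find d such that 19 * d = 1 (mod 480).
Step 4: d = 19^(-1) mod 480 = 379.
Verification: 19 * 379 = 7201 = 15 * 480 + 1.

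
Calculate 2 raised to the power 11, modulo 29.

Step 1: Compute 2^11 mod 29 step by step, reducing modulo 29 at each step.
  2^1 mod 29 = 2
  2^2 mod 29 = (2 * 2) mod 29 = 4
  2^3 mod 29 = (4 * 2) mod 29 = 8
  2^4 mod 29 = (8 * 2) mod 29 = 16
  2^5 mod 29 = (16 * 2) mod 29 = 3
  2^6 mod 29 = (3 * 2) mod 29 = 6
  2^7 mod 29 = (6 * 2) mod 29 = 12
  2^8 mod 29 = (12 * 2) mod 29 = 24
  2^9 mod 29 = (24 * 2) mod 29 = 19
  2^10 mod 29 = (19 * 2) mod 29 = 9
  2^11 mod 29 = (9 * 2) mod 29 = 18
Step 2: Result = 18.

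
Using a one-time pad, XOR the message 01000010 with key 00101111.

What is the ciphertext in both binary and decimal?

Step 1: Write out the XOR operation bit by bit:
  Message: 01000010
  Key:     00101111
  XOR:     01101101
Step 2: Convert to decimal: 01101101 = 109.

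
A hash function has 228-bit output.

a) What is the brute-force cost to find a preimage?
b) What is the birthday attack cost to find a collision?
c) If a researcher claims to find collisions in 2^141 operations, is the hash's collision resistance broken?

Step 1: Preimage resistance requires brute-force of 2^228 operations.
Step 2: Collision resistance (birthday bound) = 2^(228/2) = 2^114.
Step 3: The claimed attack costs 2^141 operations.
Step 4: Since 2^141 >= 2^114, the claimed attack is no faster than the generic birthday attack, so this does not break collision resistance.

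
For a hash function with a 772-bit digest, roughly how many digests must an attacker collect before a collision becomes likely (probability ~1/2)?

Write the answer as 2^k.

Step 1: The birthday paradox gives collision probability ~50% after sqrt(2^n) = 2^(n/2) hashes.
Step 2: For 772-bit output: 2^(772/2) = 2^386.
Step 3: Approximately 2^386 hash computations needed.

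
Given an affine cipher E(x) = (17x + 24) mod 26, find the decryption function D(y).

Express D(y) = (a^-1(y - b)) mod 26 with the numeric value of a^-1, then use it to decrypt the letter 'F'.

Step 1: Find a^-1, the modular inverse of 17 mod 26.
Step 2: We need 17 * a^-1 = 1 (mod 26).
Step 3: 17 * 23 = 391 = 15 * 26 + 1, so a^-1 = 23.
Step 4: D(y) = 23(y - 24) mod 26.
Step 5: Apply to 'F' (y = 5): D(5) = 23 * (5 - 24) mod 26 = 23 * -19 mod 26 = 5 -> 'F'.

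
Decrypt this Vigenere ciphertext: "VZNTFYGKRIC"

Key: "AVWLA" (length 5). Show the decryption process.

Step 1: Key 'AVWLA' has length 5. Extended key: AVWLAAVWLAA
Step 2: Decrypt each position:
  V(21) - A(0) = 21 = V
  Z(25) - V(21) = 4 = E
  N(13) - W(22) = 17 = R
  T(19) - L(11) = 8 = I
  F(5) - A(0) = 5 = F
  Y(24) - A(0) = 24 = Y
  G(6) - V(21) = 11 = L
  K(10) - W(22) = 14 = O
  R(17) - L(11) = 6 = G
  I(8) - A(0) = 8 = I
  C(2) - A(0) = 2 = C
Plaintext: VERIFYLOGIC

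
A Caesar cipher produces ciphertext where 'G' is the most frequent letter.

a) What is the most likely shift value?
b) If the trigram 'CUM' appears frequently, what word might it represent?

Step 1: In English, 'E' is the most frequent letter (12.7%).
Step 2: The most frequent ciphertext letter is 'G' (position 6).
Step 3: Shift = (6 - 4) mod 26 = 2.
Step 4: Decrypt 'CUM' by shifting back 2:
  C -> A
  U -> S
  M -> K
Step 5: 'CUM' decrypts to 'ASK'.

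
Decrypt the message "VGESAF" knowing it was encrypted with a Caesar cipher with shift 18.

Step 1: Reverse the shift by subtracting 18 from each letter position.
  V (position 21) -> position (21-18) mod 26 = 3 -> D
  G (position 6) -> position (6-18) mod 26 = 14 -> O
  E (position 4) -> position (4-18) mod 26 = 12 -> M
  S (position 18) -> position (18-18) mod 26 = 0 -> A
  A (position 0) -> position (0-18) mod 26 = 8 -> I
  F (position 5) -> position (5-18) mod 26 = 13 -> N
Decrypted message: DOMAIN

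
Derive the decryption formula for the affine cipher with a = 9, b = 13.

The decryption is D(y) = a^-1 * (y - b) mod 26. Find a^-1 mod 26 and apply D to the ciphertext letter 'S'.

Step 1: Find a^-1, the modular inverse of 9 mod 26.
Step 2: We need 9 * a^-1 = 1 (mod 26).
Step 3: 9 * 3 = 27 = 1 * 26 + 1, so a^-1 = 3.
Step 4: D(y) = 3(y - 13) mod 26.
Step 5: Apply to 'S' (y = 18): D(18) = 3 * (18 - 13) mod 26 = 3 * 5 mod 26 = 15 -> 'P'.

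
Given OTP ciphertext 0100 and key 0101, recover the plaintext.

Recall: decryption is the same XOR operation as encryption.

Step 1: XOR ciphertext with key:
  Ciphertext: 0100
  Key:        0101
  XOR:        0001
Step 2: Plaintext = 0001 = 1 in decimal.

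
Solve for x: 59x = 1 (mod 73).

Step 1: We need x such that 59 * x = 1 (mod 73).
Step 2: Using the extended Euclidean algorithm or trial:
  59 * 26 = 1534 = 21 * 73 + 1.
Step 3: Since 1534 mod 73 = 1, the inverse is x = 26.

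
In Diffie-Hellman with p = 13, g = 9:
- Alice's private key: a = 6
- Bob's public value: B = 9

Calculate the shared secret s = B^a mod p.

Step 1: s = B^a mod p = 9^6 mod 13.
  9^1 mod 13 = 9
  9^2 mod 13 = (9 * 9) mod 13 = 3
  9^3 mod 13 = (3 * 9) mod 13 = 1
  9^4 mod 13 = (1 * 9) mod 13 = 9
  9^5 mod 13 = (9 * 9) mod 13 = 3
  9^6 mod 13 = (3 * 9) mod 13 = 1
Result: shared secret = 1.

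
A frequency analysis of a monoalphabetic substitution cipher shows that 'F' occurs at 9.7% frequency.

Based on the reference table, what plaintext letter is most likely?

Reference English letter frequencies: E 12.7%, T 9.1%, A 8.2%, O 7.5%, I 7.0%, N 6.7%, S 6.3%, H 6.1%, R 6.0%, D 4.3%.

Step 1: The observed frequency is 9.7%.
Step 2: Compare with English frequencies:
  E: 12.7% (difference: 3.0%)
  T: 9.1% (difference: 0.6%) <-- closest
  A: 8.2% (difference: 1.5%)
  O: 7.5% (difference: 2.2%)
  I: 7.0% (difference: 2.7%)
  N: 6.7% (difference: 3.0%)
  S: 6.3% (difference: 3.4%)
  H: 6.1% (difference: 3.6%)
  R: 6.0% (difference: 3.7%)
  D: 4.3% (difference: 5.4%)
Step 3: 'F' most likely represents 'T' (frequency 9.1%).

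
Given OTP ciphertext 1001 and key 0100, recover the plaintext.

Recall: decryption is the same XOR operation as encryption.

Step 1: XOR ciphertext with key:
  Ciphertext: 1001
  Key:        0100
  XOR:        1101
Step 2: Plaintext = 1101 = 13 in decimal.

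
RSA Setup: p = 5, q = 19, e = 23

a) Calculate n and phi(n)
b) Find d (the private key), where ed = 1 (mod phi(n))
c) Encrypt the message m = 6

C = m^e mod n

Step 1: n = 5 * 19 = 95.
Step 2: phi(n) = (5-1)(19-1) = 4 * 18 = 72.
Step 3: Find d = 23^(-1) mod 72 = 47.
  Verify: 23 * 47 = 1081 = 1 (mod 72).
Step 4: C = 6^23 mod 95 = 81.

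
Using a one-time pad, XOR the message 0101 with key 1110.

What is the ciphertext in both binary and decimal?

Step 1: Write out the XOR operation bit by bit:
  Message: 0101
  Key:     1110
  XOR:     1011
Step 2: Convert to decimal: 1011 = 11.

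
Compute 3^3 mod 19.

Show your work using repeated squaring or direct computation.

Step 1: Compute 3^3 mod 19 step by step, reducing modulo 19 at each step.
  3^1 mod 19 = 3
  3^2 mod 19 = (3 * 3) mod 19 = 9
  3^3 mod 19 = (9 * 3) mod 19 = 8
Step 2: Result = 8.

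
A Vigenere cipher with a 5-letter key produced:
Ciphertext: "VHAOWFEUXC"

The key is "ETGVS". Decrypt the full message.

Step 1: Key 'ETGVS' has length 5. Extended key: ETGVSETGVS
Step 2: Decrypt each position:
  V(21) - E(4) = 17 = R
  H(7) - T(19) = 14 = O
  A(0) - G(6) = 20 = U
  O(14) - V(21) = 19 = T
  W(22) - S(18) = 4 = E
  F(5) - E(4) = 1 = B
  E(4) - T(19) = 11 = L
  U(20) - G(6) = 14 = O
  X(23) - V(21) = 2 = C
  C(2) - S(18) = 10 = K
Plaintext: ROUTEBLOCK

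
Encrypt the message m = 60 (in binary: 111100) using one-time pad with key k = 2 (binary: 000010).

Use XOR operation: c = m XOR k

Step 1: Write out the XOR operation bit by bit:
  Message: 111100
  Key:     000010
  XOR:     111110
Step 2: Convert to decimal: 111110 = 62.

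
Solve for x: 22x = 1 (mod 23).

Step 1: We need x such that 22 * x = 1 (mod 23).
Step 2: Using the extended Euclidean algorithm or trial:
  22 * 22 = 484 = 21 * 23 + 1.
Step 3: Since 484 mod 23 = 1, the inverse is x = 22.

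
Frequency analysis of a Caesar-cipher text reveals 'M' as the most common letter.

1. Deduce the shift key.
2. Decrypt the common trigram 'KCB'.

Step 1: In English, 'E' is the most frequent letter (12.7%).
Step 2: The most frequent ciphertext letter is 'M' (position 12).
Step 3: Shift = (12 - 4) mod 26 = 8.
Step 4: Decrypt 'KCB' by shifting back 8:
  K -> C
  C -> U
  B -> T
Step 5: 'KCB' decrypts to 'CUT'.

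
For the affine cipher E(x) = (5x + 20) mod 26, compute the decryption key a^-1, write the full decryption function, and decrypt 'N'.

Step 1: Find a^-1, the modular inverse of 5 mod 26.
Step 2: We need 5 * a^-1 = 1 (mod 26).
Step 3: 5 * 21 = 105 = 4 * 26 + 1, so a^-1 = 21.
Step 4: D(y) = 21(y - 20) mod 26.
Step 5: Apply to 'N' (y = 13): D(13) = 21 * (13 - 20) mod 26 = 21 * -7 mod 26 = 9 -> 'J'.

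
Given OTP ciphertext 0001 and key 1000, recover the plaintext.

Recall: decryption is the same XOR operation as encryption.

Step 1: XOR ciphertext with key:
  Ciphertext: 0001
  Key:        1000
  XOR:        1001
Step 2: Plaintext = 1001 = 9 in decimal.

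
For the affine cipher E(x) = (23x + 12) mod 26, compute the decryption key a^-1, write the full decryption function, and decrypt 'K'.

Step 1: Find a^-1, the modular inverse of 23 mod 26.
Step 2: We need 23 * a^-1 = 1 (mod 26).
Step 3: 23 * 17 = 391 = 15 * 26 + 1, so a^-1 = 17.
Step 4: D(y) = 17(y - 12) mod 26.
Step 5: Apply to 'K' (y = 10): D(10) = 17 * (10 - 12) mod 26 = 17 * -2 mod 26 = 18 -> 'S'.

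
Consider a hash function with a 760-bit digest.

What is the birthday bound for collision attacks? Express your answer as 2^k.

Step 1: The birthday paradox gives collision probability ~50% after sqrt(2^n) = 2^(n/2) hashes.
Step 2: For 760-bit output: 2^(760/2) = 2^380.
Step 3: Approximately 2^380 hash computations needed.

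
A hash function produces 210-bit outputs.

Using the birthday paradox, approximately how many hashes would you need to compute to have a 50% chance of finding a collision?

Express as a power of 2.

Step 1: The birthday paradox gives collision probability ~50% after sqrt(2^n) = 2^(n/2) hashes.
Step 2: For 210-bit output: 2^(210/2) = 2^105.
Step 3: Approximately 2^105 hash computations needed.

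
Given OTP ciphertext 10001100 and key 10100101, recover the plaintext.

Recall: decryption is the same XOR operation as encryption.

Step 1: XOR ciphertext with key:
  Ciphertext: 10001100
  Key:        10100101
  XOR:        00101001
Step 2: Plaintext = 00101001 = 41 in decimal.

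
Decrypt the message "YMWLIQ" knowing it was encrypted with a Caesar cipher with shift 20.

Step 1: Reverse the shift by subtracting 20 from each letter position.
  Y (position 24) -> position (24-20) mod 26 = 4 -> E
  M (position 12) -> position (12-20) mod 26 = 18 -> S
  W (position 22) -> position (22-20) mod 26 = 2 -> C
  L (position 11) -> position (11-20) mod 26 = 17 -> R
  I (position 8) -> position (8-20) mod 26 = 14 -> O
  Q (position 16) -> position (16-20) mod 26 = 22 -> W
Decrypted message: ESCROW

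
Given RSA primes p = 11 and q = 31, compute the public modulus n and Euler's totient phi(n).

Step 1: n = p * q = 11 * 31 = 341.
Step 2: phi(n) = (p-1)(q-1) = 10 * 30 = 300.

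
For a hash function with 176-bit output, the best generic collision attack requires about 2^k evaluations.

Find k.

Step 1: The hash has a 176-bit output.
Step 2: Collision resistance means it should be infeasible to find any x != y with h(x) = h(y).
By the birthday bound, a generic collision search succeeds after about sqrt(2^176) = 2^(176/2) = 2^88 evaluations.
Step 3: Security level = 88 bits.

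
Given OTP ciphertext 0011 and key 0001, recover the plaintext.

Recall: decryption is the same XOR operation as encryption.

Step 1: XOR ciphertext with key:
  Ciphertext: 0011
  Key:        0001
  XOR:        0010
Step 2: Plaintext = 0010 = 2 in decimal.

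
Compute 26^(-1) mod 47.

Step 1: We need x such that 26 * x = 1 (mod 47).
Step 2: Using the extended Euclidean algorithm or trial:
  26 * 38 = 988 = 21 * 47 + 1.
Step 3: Since 988 mod 47 = 1, the inverse is x = 38.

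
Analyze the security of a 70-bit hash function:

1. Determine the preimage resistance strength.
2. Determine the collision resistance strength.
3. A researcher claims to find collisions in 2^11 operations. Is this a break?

Step 1: Preimage resistance requires brute-force of 2^70 operations.
Step 2: Collision resistance (birthday bound) = 2^(70/2) = 2^35.
Step 3: The claimed attack costs 2^11 operations.
Step 4: Since 2^11 < 2^35, the claimed attack beats the generic birthday bound, so collision resistance is broken.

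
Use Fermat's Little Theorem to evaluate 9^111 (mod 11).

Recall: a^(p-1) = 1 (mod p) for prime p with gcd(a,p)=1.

Step 1: Since 11 is prime, by Fermat's Little Theorem: 9^10 = 1 (mod 11).
Step 2: Reduce exponent: 111 mod 10 = 1.
Step 3: So 9^111 = 9^1 (mod 11).
Step 4: 9^1 mod 11 = 9.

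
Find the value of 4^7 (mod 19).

Step 1: Compute 4^7 mod 19 step by step, reducing modulo 19 at each step.
  4^1 mod 19 = 4
  4^2 mod 19 = (4 * 4) mod 19 = 16
  4^3 mod 19 = (16 * 4) mod 19 = 7
  4^4 mod 19 = (7 * 4) mod 19 = 9
  4^5 mod 19 = (9 * 4) mod 19 = 17
  4^6 mod 19 = (17 * 4) mod 19 = 11
  4^7 mod 19 = (11 * 4) mod 19 = 6
Step 2: Result = 6.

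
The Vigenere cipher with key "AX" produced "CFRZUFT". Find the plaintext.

Step 1: Extend key: AXAXAXA
Step 2: Decrypt each letter (c - k) mod 26:
  C(2) - A(0) = (2-0) mod 26 = 2 = C
  F(5) - X(23) = (5-23) mod 26 = 8 = I
  R(17) - A(0) = (17-0) mod 26 = 17 = R
  Z(25) - X(23) = (25-23) mod 26 = 2 = C
  U(20) - A(0) = (20-0) mod 26 = 20 = U
  F(5) - X(23) = (5-23) mod 26 = 8 = I
  T(19) - A(0) = (19-0) mod 26 = 19 = T
Plaintext: CIRCUIT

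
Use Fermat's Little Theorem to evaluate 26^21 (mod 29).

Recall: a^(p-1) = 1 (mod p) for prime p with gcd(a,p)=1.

Step 1: Since 29 is prime, by Fermat's Little Theorem: 26^28 = 1 (mod 29).
Step 2: Reduce exponent: 21 mod 28 = 21.
Step 3: So 26^21 = 26^21 (mod 29).
Step 4: 26^21 mod 29 = 12.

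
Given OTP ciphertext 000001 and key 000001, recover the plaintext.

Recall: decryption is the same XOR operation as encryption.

Step 1: XOR ciphertext with key:
  Ciphertext: 000001
  Key:        000001
  XOR:        000000
Step 2: Plaintext = 000000 = 0 in decimal.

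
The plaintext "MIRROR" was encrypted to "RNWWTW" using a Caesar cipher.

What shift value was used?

Step 1: Compare first letters: M (position 12) -> R (position 17).
Step 2: Shift = (17 - 12) mod 26 = 5.
The shift value is 5.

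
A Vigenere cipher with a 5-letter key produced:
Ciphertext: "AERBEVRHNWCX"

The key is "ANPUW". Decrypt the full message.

Step 1: Key 'ANPUW' has length 5. Extended key: ANPUWANPUWAN
Step 2: Decrypt each position:
  A(0) - A(0) = 0 = A
  E(4) - N(13) = 17 = R
  R(17) - P(15) = 2 = C
  B(1) - U(20) = 7 = H
  E(4) - W(22) = 8 = I
  V(21) - A(0) = 21 = V
  R(17) - N(13) = 4 = E
  H(7) - P(15) = 18 = S
  N(13) - U(20) = 19 = T
  W(22) - W(22) = 0 = A
  C(2) - A(0) = 2 = C
  X(23) - N(13) = 10 = K
Plaintext: ARCHIVESTACK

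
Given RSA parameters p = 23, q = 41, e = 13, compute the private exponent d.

Step 1: n = 23 * 41 = 943.
Step 2: phi(n) = 22 * 40 = 880.
Step 3: Find d such that 13 * d = 1 (mod 880).
Step 4: d = 13^(-1) mod 880 = 677.
Verification: 13 * 677 = 8801 = 10 * 880 + 1.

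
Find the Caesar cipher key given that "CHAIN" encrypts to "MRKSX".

Step 1: Compare first letters: C (position 2) -> M (position 12).
Step 2: Shift = (12 - 2) mod 26 = 10.
The shift value is 10.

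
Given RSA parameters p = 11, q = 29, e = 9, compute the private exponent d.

Step 1: n = 11 * 29 = 319.
Step 2: phi(n) = 10 * 28 = 280.
Step 3: Find d such that 9 * d = 1 (mod 280).
Step 4: d = 9^(-1) mod 280 = 249.
Verification: 9 * 249 = 2241 = 8 * 280 + 1.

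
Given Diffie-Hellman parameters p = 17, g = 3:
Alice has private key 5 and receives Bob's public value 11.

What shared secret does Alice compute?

Step 1: s = B^a mod p = 11^5 mod 17.
  11^1 mod 17 = 11
  11^2 mod 17 = (11 * 11) mod 17 = 2
  11^3 mod 17 = (2 * 11) mod 17 = 5
  11^4 mod 17 = (5 * 11) mod 17 = 4
  11^5 mod 17 = (4 * 11) mod 17 = 10
Result: shared secret = 10.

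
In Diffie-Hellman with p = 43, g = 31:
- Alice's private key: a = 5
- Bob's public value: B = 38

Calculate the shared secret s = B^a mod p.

Step 1: s = B^a mod p = 38^5 mod 43.
  38^1 mod 43 = 38
  38^2 mod 43 = (38 * 38) mod 43 = 25
  38^3 mod 43 = (25 * 38) mod 43 = 4
  38^4 mod 43 = (4 * 38) mod 43 = 23
  38^5 mod 43 = (23 * 38) mod 43 = 14
Result: shared secret = 14.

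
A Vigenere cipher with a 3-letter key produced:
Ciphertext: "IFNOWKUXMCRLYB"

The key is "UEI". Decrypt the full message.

Step 1: Key 'UEI' has length 3. Extended key: UEIUEIUEIUEIUE
Step 2: Decrypt each position:
  I(8) - U(20) = 14 = O
  F(5) - E(4) = 1 = B
  N(13) - I(8) = 5 = F
  O(14) - U(20) = 20 = U
  W(22) - E(4) = 18 = S
  K(10) - I(8) = 2 = C
  U(20) - U(20) = 0 = A
  X(23) - E(4) = 19 = T
  M(12) - I(8) = 4 = E
  C(2) - U(20) = 8 = I
  R(17) - E(4) = 13 = N
  L(11) - I(8) = 3 = D
  Y(24) - U(20) = 4 = E
  B(1) - E(4) = 23 = X
Plaintext: OBFUSCATEINDEX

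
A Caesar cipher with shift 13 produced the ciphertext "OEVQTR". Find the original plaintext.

Step 1: Reverse the shift by subtracting 13 from each letter position.
  O (position 14) -> position (14-13) mod 26 = 1 -> B
  E (position 4) -> position (4-13) mod 26 = 17 -> R
  V (position 21) -> position (21-13) mod 26 = 8 -> I
  Q (position 16) -> position (16-13) mod 26 = 3 -> D
  T (position 19) -> position (19-13) mod 26 = 6 -> G
  R (position 17) -> position (17-13) mod 26 = 4 -> E
Decrypted message: BRIDGE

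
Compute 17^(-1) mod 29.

Step 1: We need x such that 17 * x = 1 (mod 29).
Step 2: Using the extended Euclidean algorithm or trial:
  17 * 12 = 204 = 7 * 29 + 1.
Step 3: Since 204 mod 29 = 1, the inverse is x = 12.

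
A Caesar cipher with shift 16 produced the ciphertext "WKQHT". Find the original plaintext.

Step 1: Reverse the shift by subtracting 16 from each letter position.
  W (position 22) -> position (22-16) mod 26 = 6 -> G
  K (position 10) -> position (10-16) mod 26 = 20 -> U
  Q (position 16) -> position (16-16) mod 26 = 0 -> A
  H (position 7) -> position (7-16) mod 26 = 17 -> R
  T (position 19) -> position (19-16) mod 26 = 3 -> D
Decrypted message: GUARD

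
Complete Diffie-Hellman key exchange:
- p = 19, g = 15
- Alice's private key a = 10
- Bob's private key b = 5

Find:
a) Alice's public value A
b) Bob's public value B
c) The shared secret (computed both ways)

Step 1: A = g^a mod p = 15^10 mod 19 = 4.
Step 2: B = g^b mod p = 15^5 mod 19 = 2.
Step 3: Alice computes s = B^a mod p = 2^10 mod 19 = 17.
Step 4: Bob computes s = A^b mod p = 4^5 mod 19 = 17.
Both sides agree: shared secret = 17.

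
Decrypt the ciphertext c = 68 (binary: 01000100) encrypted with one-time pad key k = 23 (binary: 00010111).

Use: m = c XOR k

Step 1: XOR ciphertext with key:
  Ciphertext: 01000100
  Key:        00010111
  XOR:        01010011
Step 2: Plaintext = 01010011 = 83 in decimal.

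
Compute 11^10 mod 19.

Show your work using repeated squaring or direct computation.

Step 1: Compute 11^10 mod 19 step by step, reducing modulo 19 at each step.
  11^1 mod 19 = 11
  11^2 mod 19 = (11 * 11) mod 19 = 7
  11^3 mod 19 = (7 * 11) mod 19 = 1
  11^4 mod 19 = (1 * 11) mod 19 = 11
  11^5 mod 19 = (11 * 11) mod 19 = 7
  11^6 mod 19 = (7 * 11) mod 19 = 1
  11^7 mod 19 = (1 * 11) mod 19 = 11
  11^8 mod 19 = (11 * 11) mod 19 = 7
  11^9 mod 19 = (7 * 11) mod 19 = 1
  11^10 mod 19 = (1 * 11) mod 19 = 11
Step 2: Result = 11.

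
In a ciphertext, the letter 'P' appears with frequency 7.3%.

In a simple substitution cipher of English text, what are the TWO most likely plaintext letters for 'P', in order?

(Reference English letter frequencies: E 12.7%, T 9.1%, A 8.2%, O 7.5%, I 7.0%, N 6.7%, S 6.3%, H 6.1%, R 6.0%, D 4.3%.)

Step 1: Observed frequency of 'P' is 7.3%.
Step 2: Compute distances to each reference frequency and sort:
  O (7.5%): difference = 0.2% <-- BEST
  I (7.0%): difference = 0.3% <-- RUNNER-UP
  N (6.7%): difference = 0.6%
  A (8.2%): difference = 0.9%
  S (6.3%): difference = 1.0%
Step 3: Most likely is 'O' (7.5%, diff 0.2%); second most likely is 'I' (7.0%, diff 0.3%).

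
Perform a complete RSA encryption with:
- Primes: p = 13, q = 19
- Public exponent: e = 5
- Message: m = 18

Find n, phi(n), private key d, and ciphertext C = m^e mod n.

Step 1: n = 13 * 19 = 247.
Step 2: phi(n) = (13-1)(19-1) = 12 * 18 = 216.
Step 3: Find d = 5^(-1) mod 216 = 173.
  Verify: 5 * 173 = 865 = 1 (mod 216).
Step 4: C = 18^5 mod 247 = 18.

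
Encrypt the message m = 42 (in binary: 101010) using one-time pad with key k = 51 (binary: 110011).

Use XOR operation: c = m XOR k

Step 1: Write out the XOR operation bit by bit:
  Message: 101010
  Key:     110011
  XOR:     011001
Step 2: Convert to decimal: 011001 = 25.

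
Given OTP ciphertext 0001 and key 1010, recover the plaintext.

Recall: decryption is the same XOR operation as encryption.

Step 1: XOR ciphertext with key:
  Ciphertext: 0001
  Key:        1010
  XOR:        1011
Step 2: Plaintext = 1011 = 11 in decimal.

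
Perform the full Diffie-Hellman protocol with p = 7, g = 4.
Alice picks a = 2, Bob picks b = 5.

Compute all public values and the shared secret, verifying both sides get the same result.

Step 1: A = g^a mod p = 4^2 mod 7 = 2.
Step 2: B = g^b mod p = 4^5 mod 7 = 2.
Step 3: Alice computes s = B^a mod p = 2^2 mod 7 = 4.
Step 4: Bob computes s = A^b mod p = 2^5 mod 7 = 4.
Both sides agree: shared secret = 4.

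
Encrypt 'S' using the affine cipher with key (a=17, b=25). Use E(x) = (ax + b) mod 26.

Step 1: Convert 'S' to number: x = 18.
Step 2: E(18) = (17 * 18 + 25) mod 26 = 331 mod 26 = 19.
Step 3: Convert 19 back to letter: T.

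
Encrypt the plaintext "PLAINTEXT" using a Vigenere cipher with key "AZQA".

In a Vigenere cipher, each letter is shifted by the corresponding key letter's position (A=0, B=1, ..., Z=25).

Step 1: Repeat key to match plaintext length:
  Plaintext: PLAINTEXT
  Key:       AZQAAZQAA
Step 2: Encrypt each letter:
  P(15) + A(0) = (15+0) mod 26 = 15 = P
  L(11) + Z(25) = (11+25) mod 26 = 10 = K
  A(0) + Q(16) = (0+16) mod 26 = 16 = Q
  I(8) + A(0) = (8+0) mod 26 = 8 = I
  N(13) + A(0) = (13+0) mod 26 = 13 = N
  T(19) + Z(25) = (19+25) mod 26 = 18 = S
  E(4) + Q(16) = (4+16) mod 26 = 20 = U
  X(23) + A(0) = (23+0) mod 26 = 23 = X
  T(19) + A(0) = (19+0) mod 26 = 19 = T
Ciphertext: PKQINSUXT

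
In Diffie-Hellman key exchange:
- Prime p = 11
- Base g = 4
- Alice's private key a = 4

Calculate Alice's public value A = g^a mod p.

Step 1: A = g^a mod p = 4^4 mod 11.
  4^1 mod 11 = 4
  4^2 mod 11 = (4 * 4) mod 11 = 5
  4^3 mod 11 = (5 * 4) mod 11 = 9
  4^4 mod 11 = (9 * 4) mod 11 = 3
Result: A = 3.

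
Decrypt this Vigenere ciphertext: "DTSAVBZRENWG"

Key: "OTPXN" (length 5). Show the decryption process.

Step 1: Key 'OTPXN' has length 5. Extended key: OTPXNOTPXNOT
Step 2: Decrypt each position:
  D(3) - O(14) = 15 = P
  T(19) - T(19) = 0 = A
  S(18) - P(15) = 3 = D
  A(0) - X(23) = 3 = D
  V(21) - N(13) = 8 = I
  B(1) - O(14) = 13 = N
  Z(25) - T(19) = 6 = G
  R(17) - P(15) = 2 = C
  E(4) - X(23) = 7 = H
  N(13) - N(13) = 0 = A
  W(22) - O(14) = 8 = I
  G(6) - T(19) = 13 = N
Plaintext: PADDINGCHAIN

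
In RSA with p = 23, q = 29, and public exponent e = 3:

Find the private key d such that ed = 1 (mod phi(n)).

Step 1: n = 23 * 29 = 667.
Step 2: phi(n) = 22 * 28 = 616.
Step 3: Find d such that 3 * d = 1 (mod 616).
Step 4: d = 3^(-1) mod 616 = 411.
Verification: 3 * 411 = 1233 = 2 * 616 + 1.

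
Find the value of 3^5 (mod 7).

Step 1: Compute 3^5 mod 7 step by step, reducing modulo 7 at each step.
  3^1 mod 7 = 3
  3^2 mod 7 = (3 * 3) mod 7 = 2
  3^3 mod 7 = (2 * 3) mod 7 = 6
  3^4 mod 7 = (6 * 3) mod 7 = 4
  3^5 mod 7 = (4 * 3) mod 7 = 5
Step 2: Result = 5.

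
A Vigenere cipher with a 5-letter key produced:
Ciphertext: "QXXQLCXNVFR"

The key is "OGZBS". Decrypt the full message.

Step 1: Key 'OGZBS' has length 5. Extended key: OGZBSOGZBSO
Step 2: Decrypt each position:
  Q(16) - O(14) = 2 = C
  X(23) - G(6) = 17 = R
  X(23) - Z(25) = 24 = Y
  Q(16) - B(1) = 15 = P
  L(11) - S(18) = 19 = T
  C(2) - O(14) = 14 = O
  X(23) - G(6) = 17 = R
  N(13) - Z(25) = 14 = O
  V(21) - B(1) = 20 = U
  F(5) - S(18) = 13 = N
  R(17) - O(14) = 3 = D
Plaintext: CRYPTOROUND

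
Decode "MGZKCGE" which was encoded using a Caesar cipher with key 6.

Step 1: Reverse the shift by subtracting 6 from each letter position.
  M (position 12) -> position (12-6) mod 26 = 6 -> G
  G (position 6) -> position (6-6) mod 26 = 0 -> A
  Z (position 25) -> position (25-6) mod 26 = 19 -> T
  K (position 10) -> position (10-6) mod 26 = 4 -> E
  C (position 2) -> position (2-6) mod 26 = 22 -> W
  G (position 6) -> position (6-6) mod 26 = 0 -> A
  E (position 4) -> position (4-6) mod 26 = 24 -> Y
Decrypted message: GATEWAY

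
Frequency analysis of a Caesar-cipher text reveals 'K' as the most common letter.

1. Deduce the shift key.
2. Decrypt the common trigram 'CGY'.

Step 1: In English, 'E' is the most frequent letter (12.7%).
Step 2: The most frequent ciphertext letter is 'K' (position 10).
Step 3: Shift = (10 - 4) mod 26 = 6.
Step 4: Decrypt 'CGY' by shifting back 6:
  C -> W
  G -> A
  Y -> S
Step 5: 'CGY' decrypts to 'WAS'.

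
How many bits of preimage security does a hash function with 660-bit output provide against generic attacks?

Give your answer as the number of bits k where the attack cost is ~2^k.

Step 1: The hash has a 660-bit output.
Step 2: Preimage resistance means: given a digest h(x), it should be infeasible to find any input that hashes to it.
With a 660-bit output there are 2^660 possible digests, so a generic brute-force preimage search costs about 2^660 evaluations.
Step 3: Security level = 660 bits.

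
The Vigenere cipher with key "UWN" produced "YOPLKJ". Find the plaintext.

Step 1: Extend key: UWNUWN
Step 2: Decrypt each letter (c - k) mod 26:
  Y(24) - U(20) = (24-20) mod 26 = 4 = E
  O(14) - W(22) = (14-22) mod 26 = 18 = S
  P(15) - N(13) = (15-13) mod 26 = 2 = C
  L(11) - U(20) = (11-20) mod 26 = 17 = R
  K(10) - W(22) = (10-22) mod 26 = 14 = O
  J(9) - N(13) = (9-13) mod 26 = 22 = W
Plaintext: ESCROW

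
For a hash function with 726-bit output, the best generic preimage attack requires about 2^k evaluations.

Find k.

Step 1: The hash has a 726-bit output.
Step 2: Preimage resistance means: given a digest h(x), it should be infeasible to find any input that hashes to it.
With a 726-bit output there are 2^726 possible digests, so a generic brute-force preimage search costs about 2^726 evaluations.
Step 3: Security level = 726 bits.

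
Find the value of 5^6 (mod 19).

Step 1: Compute 5^6 mod 19 step by step, reducing modulo 19 at each step.
  5^1 mod 19 = 5
  5^2 mod 19 = (5 * 5) mod 19 = 6
  5^3 mod 19 = (6 * 5) mod 19 = 11
  5^4 mod 19 = (11 * 5) mod 19 = 17
  5^5 mod 19 = (17 * 5) mod 19 = 9
  5^6 mod 19 = (9 * 5) mod 19 = 7
Step 2: Result = 7.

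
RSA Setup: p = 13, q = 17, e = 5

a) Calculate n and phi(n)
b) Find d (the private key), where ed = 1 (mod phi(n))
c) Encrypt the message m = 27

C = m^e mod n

Step 1: n = 13 * 17 = 221.
Step 2: phi(n) = (13-1)(17-1) = 12 * 16 = 192.
Step 3: Find d = 5^(-1) mod 192 = 77.
  Verify: 5 * 77 = 385 = 1 (mod 192).
Step 4: C = 27^5 mod 221 = 40.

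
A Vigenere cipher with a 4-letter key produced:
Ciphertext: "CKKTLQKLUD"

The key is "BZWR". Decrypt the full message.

Step 1: Key 'BZWR' has length 4. Extended key: BZWRBZWRBZ
Step 2: Decrypt each position:
  C(2) - B(1) = 1 = B
  K(10) - Z(25) = 11 = L
  K(10) - W(22) = 14 = O
  T(19) - R(17) = 2 = C
  L(11) - B(1) = 10 = K
  Q(16) - Z(25) = 17 = R
  K(10) - W(22) = 14 = O
  L(11) - R(17) = 20 = U
  U(20) - B(1) = 19 = T
  D(3) - Z(25) = 4 = E
Plaintext: BLOCKROUTE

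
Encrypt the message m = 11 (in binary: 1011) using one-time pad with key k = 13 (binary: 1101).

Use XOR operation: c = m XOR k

Step 1: Write out the XOR operation bit by bit:
  Message: 1011
  Key:     1101
  XOR:     0110
Step 2: Convert to decimal: 0110 = 6.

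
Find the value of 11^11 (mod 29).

Step 1: Compute 11^11 mod 29 step by step, reducing modulo 29 at each step.
  11^1 mod 29 = 11
  11^2 mod 29 = (11 * 11) mod 29 = 5
  11^3 mod 29 = (5 * 11) mod 29 = 26
  11^4 mod 29 = (26 * 11) mod 29 = 25
  11^5 mod 29 = (25 * 11) mod 29 = 14
  11^6 mod 29 = (14 * 11) mod 29 = 9
  11^7 mod 29 = (9 * 11) mod 29 = 12
  11^8 mod 29 = (12 * 11) mod 29 = 16
  11^9 mod 29 = (16 * 11) mod 29 = 2
  11^10 mod 29 = (2 * 11) mod 29 = 22
  11^11 mod 29 = (22 * 11) mod 29 = 10
Step 2: Result = 10.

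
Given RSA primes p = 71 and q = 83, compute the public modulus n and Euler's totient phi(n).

Step 1: n = p * q = 71 * 83 = 5893.
Step 2: phi(n) = (p-1)(q-1) = 70 * 82 = 5740.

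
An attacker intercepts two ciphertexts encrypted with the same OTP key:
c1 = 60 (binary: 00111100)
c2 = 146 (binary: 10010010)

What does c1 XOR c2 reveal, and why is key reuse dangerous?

Step 1: c1 XOR c2 = (m1 XOR k) XOR (m2 XOR k).
Step 2: By XOR associativity/commutativity: = m1 XOR m2 XOR k XOR k = m1 XOR m2.
Step 3: 00111100 XOR 10010010 = 10101110 = 174.
Step 4: The key cancels out! An attacker learns m1 XOR m2 = 174, revealing the relationship between plaintexts.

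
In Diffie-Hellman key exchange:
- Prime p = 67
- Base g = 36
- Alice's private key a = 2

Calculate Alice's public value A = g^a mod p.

Step 1: A = g^a mod p = 36^2 mod 67.
  36^1 mod 67 = 36
  36^2 mod 67 = (36 * 36) mod 67 = 23
Result: A = 23.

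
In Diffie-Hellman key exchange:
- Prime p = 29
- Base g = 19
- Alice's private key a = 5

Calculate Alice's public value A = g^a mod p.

Step 1: A = g^a mod p = 19^5 mod 29.
  19^1 mod 29 = 19
  19^2 mod 29 = (19 * 19) mod 29 = 13
  19^3 mod 29 = (13 * 19) mod 29 = 15
  19^4 mod 29 = (15 * 19) mod 29 = 24
  19^5 mod 29 = (24 * 19) mod 29 = 21
Result: A = 21.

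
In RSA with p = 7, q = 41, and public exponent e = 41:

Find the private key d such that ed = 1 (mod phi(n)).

Step 1: n = 7 * 41 = 287.
Step 2: phi(n) = 6 * 40 = 240.
Step 3: Find d such that 41 * d = 1 (mod 240).
Step 4: d = 41^(-1) mod 240 = 41.
Verification: 41 * 41 = 1681 = 7 * 240 + 1.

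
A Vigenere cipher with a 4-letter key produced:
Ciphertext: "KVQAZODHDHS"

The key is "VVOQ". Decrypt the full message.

Step 1: Key 'VVOQ' has length 4. Extended key: VVOQVVOQVVO
Step 2: Decrypt each position:
  K(10) - V(21) = 15 = P
  V(21) - V(21) = 0 = A
  Q(16) - O(14) = 2 = C
  A(0) - Q(16) = 10 = K
  Z(25) - V(21) = 4 = E
  O(14) - V(21) = 19 = T
  D(3) - O(14) = 15 = P
  H(7) - Q(16) = 17 = R
  D(3) - V(21) = 8 = I
  H(7) - V(21) = 12 = M
  S(18) - O(14) = 4 = E
Plaintext: PACKETPRIME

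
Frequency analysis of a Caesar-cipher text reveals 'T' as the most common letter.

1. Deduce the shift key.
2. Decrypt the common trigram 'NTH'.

Step 1: In English, 'E' is the most frequent letter (12.7%).
Step 2: The most frequent ciphertext letter is 'T' (position 19).
Step 3: Shift = (19 - 4) mod 26 = 15.
Step 4: Decrypt 'NTH' by shifting back 15:
  N -> Y
  T -> E
  H -> S
Step 5: 'NTH' decrypts to 'YES'.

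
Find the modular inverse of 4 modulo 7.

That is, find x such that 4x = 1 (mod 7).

Step 1: We need x such that 4 * x = 1 (mod 7).
Step 2: Using the extended Euclidean algorithm or trial:
  4 * 2 = 8 = 1 * 7 + 1.
Step 3: Since 8 mod 7 = 1, the inverse is x = 2.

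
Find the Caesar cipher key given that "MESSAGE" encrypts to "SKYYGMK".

Step 1: Compare first letters: M (position 12) -> S (position 18).
Step 2: Shift = (18 - 12) mod 26 = 6.
The shift value is 6.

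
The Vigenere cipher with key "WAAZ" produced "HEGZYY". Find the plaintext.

Step 1: Extend key: WAAZWA
Step 2: Decrypt each letter (c - k) mod 26:
  H(7) - W(22) = (7-22) mod 26 = 11 = L
  E(4) - A(0) = (4-0) mod 26 = 4 = E
  G(6) - A(0) = (6-0) mod 26 = 6 = G
  Z(25) - Z(25) = (25-25) mod 26 = 0 = A
  Y(24) - W(22) = (24-22) mod 26 = 2 = C
  Y(24) - A(0) = (24-0) mod 26 = 24 = Y
Plaintext: LEGACY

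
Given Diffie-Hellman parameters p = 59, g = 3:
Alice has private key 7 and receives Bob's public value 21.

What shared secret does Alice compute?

Step 1: s = B^a mod p = 21^7 mod 59.
  21^1 mod 59 = 21
  21^2 mod 59 = (21 * 21) mod 59 = 28
  21^3 mod 59 = (28 * 21) mod 59 = 57
  21^4 mod 59 = (57 * 21) mod 59 = 17
  21^5 mod 59 = (17 * 21) mod 59 = 3
  21^6 mod 59 = (3 * 21) mod 59 = 4
  21^7 mod 59 = (4 * 21) mod 59 = 25
Result: shared secret = 25.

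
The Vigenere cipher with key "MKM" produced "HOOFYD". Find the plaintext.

Step 1: Extend key: MKMMKM
Step 2: Decrypt each letter (c - k) mod 26:
  H(7) - M(12) = (7-12) mod 26 = 21 = V
  O(14) - K(10) = (14-10) mod 26 = 4 = E
  O(14) - M(12) = (14-12) mod 26 = 2 = C
  F(5) - M(12) = (5-12) mod 26 = 19 = T
  Y(24) - K(10) = (24-10) mod 26 = 14 = O
  D(3) - M(12) = (3-12) mod 26 = 17 = R
Plaintext: VECTOR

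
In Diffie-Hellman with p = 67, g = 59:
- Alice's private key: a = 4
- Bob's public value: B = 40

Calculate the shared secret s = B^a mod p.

Step 1: s = B^a mod p = 40^4 mod 67.
  40^1 mod 67 = 40
  40^2 mod 67 = (40 * 40) mod 67 = 59
  40^3 mod 67 = (59 * 40) mod 67 = 15
  40^4 mod 67 = (15 * 40) mod 67 = 64
Result: shared secret = 64.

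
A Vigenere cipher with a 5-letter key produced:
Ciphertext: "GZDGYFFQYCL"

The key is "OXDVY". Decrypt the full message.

Step 1: Key 'OXDVY' has length 5. Extended key: OXDVYOXDVYO
Step 2: Decrypt each position:
  G(6) - O(14) = 18 = S
  Z(25) - X(23) = 2 = C
  D(3) - D(3) = 0 = A
  G(6) - V(21) = 11 = L
  Y(24) - Y(24) = 0 = A
  F(5) - O(14) = 17 = R
  F(5) - X(23) = 8 = I
  Q(16) - D(3) = 13 = N
  Y(24) - V(21) = 3 = D
  C(2) - Y(24) = 4 = E
  L(11) - O(14) = 23 = X
Plaintext: SCALARINDEX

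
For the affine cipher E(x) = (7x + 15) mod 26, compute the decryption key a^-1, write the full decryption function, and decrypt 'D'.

Step 1: Find a^-1, the modular inverse of 7 mod 26.
Step 2: We need 7 * a^-1 = 1 (mod 26).
Step 3: 7 * 15 = 105 = 4 * 26 + 1, so a^-1 = 15.
Step 4: D(y) = 15(y - 15) mod 26.
Step 5: Apply to 'D' (y = 3): D(3) = 15 * (3 - 15) mod 26 = 15 * -12 mod 26 = 2 -> 'C'.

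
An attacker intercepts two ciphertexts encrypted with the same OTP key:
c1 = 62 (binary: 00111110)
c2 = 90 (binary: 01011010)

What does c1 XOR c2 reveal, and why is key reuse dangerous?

Step 1: c1 XOR c2 = (m1 XOR k) XOR (m2 XOR k).
Step 2: By XOR associativity/commutativity: = m1 XOR m2 XOR k XOR k = m1 XOR m2.
Step 3: 00111110 XOR 01011010 = 01100100 = 100.
Step 4: The key cancels out! An attacker learns m1 XOR m2 = 100, revealing the relationship between plaintexts.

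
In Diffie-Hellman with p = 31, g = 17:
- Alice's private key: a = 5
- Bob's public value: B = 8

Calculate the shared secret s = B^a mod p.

Step 1: s = B^a mod p = 8^5 mod 31.
  8^1 mod 31 = 8
  8^2 mod 31 = (8 * 8) mod 31 = 2
  8^3 mod 31 = (2 * 8) mod 31 = 16
  8^4 mod 31 = (16 * 8) mod 31 = 4
  8^5 mod 31 = (4 * 8) mod 31 = 1
Result: shared secret = 1.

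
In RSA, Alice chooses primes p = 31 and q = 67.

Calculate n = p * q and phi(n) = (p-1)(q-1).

Step 1: n = p * q = 31 * 67 = 2077.
Step 2: phi(n) = (p-1)(q-1) = 30 * 66 = 1980.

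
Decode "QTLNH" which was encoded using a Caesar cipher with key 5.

Step 1: Reverse the shift by subtracting 5 from each letter position.
  Q (position 16) -> position (16-5) mod 26 = 11 -> L
  T (position 19) -> position (19-5) mod 26 = 14 -> O
  L (position 11) -> position (11-5) mod 26 = 6 -> G
  N (position 13) -> position (13-5) mod 26 = 8 -> I
  H (position 7) -> position (7-5) mod 26 = 2 -> C
Decrypted message: LOGIC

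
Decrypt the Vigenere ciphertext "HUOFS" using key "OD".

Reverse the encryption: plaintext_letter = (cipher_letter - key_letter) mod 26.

Step 1: Extend key: ODODO
Step 2: Decrypt each letter (c - k) mod 26:
  H(7) - O(14) = (7-14) mod 26 = 19 = T
  U(20) - D(3) = (20-3) mod 26 = 17 = R
  O(14) - O(14) = (14-14) mod 26 = 0 = A
  F(5) - D(3) = (5-3) mod 26 = 2 = C
  S(18) - O(14) = (18-14) mod 26 = 4 = E
Plaintext: TRACE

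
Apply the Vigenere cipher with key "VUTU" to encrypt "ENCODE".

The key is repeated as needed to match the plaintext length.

Step 1: Repeat key to match plaintext length:
  Plaintext: ENCODE
  Key:       VUTUVU
Step 2: Encrypt each letter:
  E(4) + V(21) = (4+21) mod 26 = 25 = Z
  N(13) + U(20) = (13+20) mod 26 = 7 = H
  C(2) + T(19) = (2+19) mod 26 = 21 = V
  O(14) + U(20) = (14+20) mod 26 = 8 = I
  D(3) + V(21) = (3+21) mod 26 = 24 = Y
  E(4) + U(20) = (4+20) mod 26 = 24 = Y
Ciphertext: ZHVIYY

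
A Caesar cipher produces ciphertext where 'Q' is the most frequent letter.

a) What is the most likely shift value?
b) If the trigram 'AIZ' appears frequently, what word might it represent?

Step 1: In English, 'E' is the most frequent letter (12.7%).
Step 2: The most frequent ciphertext letter is 'Q' (position 16).
Step 3: Shift = (16 - 4) mod 26 = 12.
Step 4: Decrypt 'AIZ' by shifting back 12:
  A -> O
  I -> W
  Z -> N
Step 5: 'AIZ' decrypts to 'OWN'.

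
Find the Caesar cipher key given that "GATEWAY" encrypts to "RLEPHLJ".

Step 1: Compare first letters: G (position 6) -> R (position 17).
Step 2: Shift = (17 - 6) mod 26 = 11.
The shift value is 11.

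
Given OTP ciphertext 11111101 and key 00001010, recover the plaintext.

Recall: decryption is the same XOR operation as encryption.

Step 1: XOR ciphertext with key:
  Ciphertext: 11111101
  Key:        00001010
  XOR:        11110111
Step 2: Plaintext = 11110111 = 247 in decimal.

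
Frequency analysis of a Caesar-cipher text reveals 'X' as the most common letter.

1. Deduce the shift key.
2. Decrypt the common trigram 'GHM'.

Step 1: In English, 'E' is the most frequent letter (12.7%).
Step 2: The most frequent ciphertext letter is 'X' (position 23).
Step 3: Shift = (23 - 4) mod 26 = 19.
Step 4: Decrypt 'GHM' by shifting back 19:
  G -> N
  H -> O
  M -> T
Step 5: 'GHM' decrypts to 'NOT'.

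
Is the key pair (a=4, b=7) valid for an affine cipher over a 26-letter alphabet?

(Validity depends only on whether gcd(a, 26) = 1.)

Step 1: Compute gcd(4, 26).
Step 2: gcd(4, 26) = 2.
Since gcd = 2 != 1, 4 shares a common factor with 26, so it cannot be used.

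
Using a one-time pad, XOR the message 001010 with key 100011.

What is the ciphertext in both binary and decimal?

Step 1: Write out the XOR operation bit by bit:
  Message: 001010
  Key:     100011
  XOR:     101001
Step 2: Convert to decimal: 101001 = 41.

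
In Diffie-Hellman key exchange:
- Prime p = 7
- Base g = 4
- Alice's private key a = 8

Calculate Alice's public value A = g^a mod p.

Step 1: A = g^a mod p = 4^8 mod 7.
  4^1 mod 7 = 4
  4^2 mod 7 = (4 * 4) mod 7 = 2
  4^3 mod 7 = (2 * 4) mod 7 = 1
  4^4 mod 7 = (1 * 4) mod 7 = 4
  4^5 mod 7 = (4 * 4) mod 7 = 2
  4^6 mod 7 = (2 * 4) mod 7 = 1
  4^7 mod 7 = (1 * 4) mod 7 = 4
  4^8 mod 7 = (4 * 4) mod 7 = 2
Result: A = 2.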